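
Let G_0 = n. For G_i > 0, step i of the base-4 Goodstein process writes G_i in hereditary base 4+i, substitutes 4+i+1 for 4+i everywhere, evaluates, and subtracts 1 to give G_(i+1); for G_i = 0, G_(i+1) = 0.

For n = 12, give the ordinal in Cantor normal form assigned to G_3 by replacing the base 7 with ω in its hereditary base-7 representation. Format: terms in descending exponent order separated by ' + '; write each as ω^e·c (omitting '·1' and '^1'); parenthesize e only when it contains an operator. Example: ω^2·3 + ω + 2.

12 —HB4→ 3·4 —bump→ 3·5 = 15 —(−1)→ 14
14 —HB5→ 2·5 + 4 —bump→ 2·6 + 4 = 16 —(−1)→ 15
15 —HB6→ 2·6 + 3 —bump→ 2·7 + 3 = 17 —(−1)→ 16
16 —HB7→ 2·7 + 2 —bump→ 2·8 + 2 = 18 —(−1)→ 17

ω·2 + 2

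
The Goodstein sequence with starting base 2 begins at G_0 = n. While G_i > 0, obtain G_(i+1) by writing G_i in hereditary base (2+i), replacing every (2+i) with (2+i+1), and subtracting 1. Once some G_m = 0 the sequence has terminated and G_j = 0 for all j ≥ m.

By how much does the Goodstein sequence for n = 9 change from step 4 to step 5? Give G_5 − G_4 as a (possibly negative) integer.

2331083

(0) 9|_2 = 2^(2 + 1) + 1 ↦ 3^(3 + 1) + 1|_3 = 82 ⇒ 81
(1) 81|_3 = 3^(3 + 1) ↦ 4^(4 + 1)|_4 = 1024 ⇒ 1023
(2) 1023|_4 = 3·4^4 + 3·4^3 + 3·4^2 + 3·4 + 3 ↦ 3·5^5 + 3·5^3 + 3·5^2 + 3·5 + 3|_5 = 9843 ⇒ 9842
(3) 9842|_5 = 3·5^5 + 3·5^3 + 3·5^2 + 3·5 + 2 ↦ 3·6^6 + 3·6^3 + 3·6^2 + 3·6 + 2|_6 = 140744 ⇒ 140743
(4) 140743|_6 = 3·6^6 + 3·6^3 + 3·6^2 + 3·6 + 1 ↦ 3·7^7 + 3·7^3 + 3·7^2 + 3·7 + 1|_7 = 2471827 ⇒ 2471826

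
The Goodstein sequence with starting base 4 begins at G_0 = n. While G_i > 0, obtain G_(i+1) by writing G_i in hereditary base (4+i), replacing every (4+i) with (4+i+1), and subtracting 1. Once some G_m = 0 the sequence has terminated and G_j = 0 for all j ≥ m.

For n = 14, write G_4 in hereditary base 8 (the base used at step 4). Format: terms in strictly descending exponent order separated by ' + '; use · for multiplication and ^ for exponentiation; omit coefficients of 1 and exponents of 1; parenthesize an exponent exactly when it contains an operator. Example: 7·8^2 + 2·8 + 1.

2·8 + 5

14 —HB4→ 3·4 + 2 —bump→ 3·5 + 2 = 17 —(−1)→ 16
16 —HB5→ 3·5 + 1 —bump→ 3·6 + 1 = 19 —(−1)→ 18
18 —HB6→ 3·6 —bump→ 3·7 = 21 —(−1)→ 20
20 —HB7→ 2·7 + 6 —bump→ 2·8 + 6 = 22 —(−1)→ 21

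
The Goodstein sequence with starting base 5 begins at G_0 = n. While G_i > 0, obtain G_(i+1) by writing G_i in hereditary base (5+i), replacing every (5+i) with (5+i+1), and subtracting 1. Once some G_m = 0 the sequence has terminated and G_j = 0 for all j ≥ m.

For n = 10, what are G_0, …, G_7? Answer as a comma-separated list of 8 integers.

10, 11, 11, 11, 11, 11, 11, 11

base 5: 10 = 2·5; at 6: 2·6 = 12; next = 11
base 6: 11 = 6 + 5; at 7: 7 + 5 = 12; next = 11
base 7: 11 = 7 + 4; at 8: 8 + 4 = 12; next = 11
base 8: 11 = 8 + 3; at 9: 9 + 3 = 12; next = 11
base 9: 11 = 9 + 2; at 10: 10 + 2 = 12; next = 11
base 10: 11 = 10 + 1; at 11: 11 + 1 = 12; next = 11
base 11: 11 = 11; at 12: 12 = 12; next = 11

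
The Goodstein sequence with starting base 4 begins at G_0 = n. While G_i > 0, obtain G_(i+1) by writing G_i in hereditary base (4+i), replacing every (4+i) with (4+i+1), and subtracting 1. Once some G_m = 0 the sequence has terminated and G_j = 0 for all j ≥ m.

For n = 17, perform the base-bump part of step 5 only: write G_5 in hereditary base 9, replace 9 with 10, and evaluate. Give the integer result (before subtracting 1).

52

base 4: 17 = 4^2 + 1; at 5: 5^2 + 1 = 26; next = 25
base 5: 25 = 5^2; at 6: 6^2 = 36; next = 35
base 6: 35 = 5·6 + 5; at 7: 5·7 + 5 = 40; next = 39
base 7: 39 = 5·7 + 4; at 8: 5·8 + 4 = 44; next = 43
base 8: 43 = 5·8 + 3; at 9: 5·9 + 3 = 48; next = 47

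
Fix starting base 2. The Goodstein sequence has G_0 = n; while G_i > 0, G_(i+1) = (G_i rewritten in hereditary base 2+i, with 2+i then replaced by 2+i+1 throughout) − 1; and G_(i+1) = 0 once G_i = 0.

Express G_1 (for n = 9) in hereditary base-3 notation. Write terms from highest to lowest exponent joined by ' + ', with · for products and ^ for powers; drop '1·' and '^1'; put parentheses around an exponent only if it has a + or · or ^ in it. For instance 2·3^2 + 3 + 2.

9 —HB2→ 2^(2 + 1) + 1 —bump→ 3^(3 + 1) + 1 = 82 —(−1)→ 81
81 —HB3→ 3^(3 + 1) —bump→ 4^(4 + 1) = 1024 —(−1)→ 1023

3^(3 + 1)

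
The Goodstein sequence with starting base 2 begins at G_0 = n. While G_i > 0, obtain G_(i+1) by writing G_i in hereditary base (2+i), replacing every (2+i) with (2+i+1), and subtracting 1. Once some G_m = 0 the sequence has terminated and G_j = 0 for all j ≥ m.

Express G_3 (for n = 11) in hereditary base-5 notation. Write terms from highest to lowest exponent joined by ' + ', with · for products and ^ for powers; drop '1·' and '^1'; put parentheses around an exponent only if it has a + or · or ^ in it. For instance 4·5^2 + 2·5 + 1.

step 0: 11 = 2^(2 + 1) + 2 + 1; sub 3 for 2: 3^(3 + 1) + 3 + 1; = 85; G_1 = 85−1 = 84
step 1: 84 = 3^(3 + 1) + 3; sub 4 for 3: 4^(4 + 1) + 4; = 1028; G_2 = 1028−1 = 1027
step 2: 1027 = 4^(4 + 1) + 3; sub 5 for 4: 5^(5 + 1) + 3; = 15628; G_3 = 15628−1 = 15627

5^(5 + 1) + 2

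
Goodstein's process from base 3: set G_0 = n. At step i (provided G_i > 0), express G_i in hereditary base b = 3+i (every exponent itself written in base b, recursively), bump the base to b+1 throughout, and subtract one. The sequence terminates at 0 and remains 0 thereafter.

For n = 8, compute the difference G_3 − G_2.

(0) 8|_3 = 2·3 + 2 ↦ 2·4 + 2|_4 = 10 ⇒ 9
(1) 9|_4 = 2·4 + 1 ↦ 2·5 + 1|_5 = 11 ⇒ 10
(2) 10|_5 = 2·5 ↦ 2·6|_6 = 12 ⇒ 11

1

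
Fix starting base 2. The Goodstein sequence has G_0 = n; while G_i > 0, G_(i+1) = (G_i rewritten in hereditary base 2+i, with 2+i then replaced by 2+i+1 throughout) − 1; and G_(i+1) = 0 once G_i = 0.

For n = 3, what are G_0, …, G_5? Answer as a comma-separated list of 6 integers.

base 2: 3 = 2 + 1; at 3: 3 + 1 = 4; next = 3
base 3: 3 = 3; at 4: 4 = 4; next = 3
base 4: 3 = 3; at 5: 3 = 3; next = 2
base 5: 2 = 2; at 6: 2 = 2; next = 1
base 6: 1 = 1; at 7: 1 = 1; next = 0

3, 3, 3, 2, 1, 0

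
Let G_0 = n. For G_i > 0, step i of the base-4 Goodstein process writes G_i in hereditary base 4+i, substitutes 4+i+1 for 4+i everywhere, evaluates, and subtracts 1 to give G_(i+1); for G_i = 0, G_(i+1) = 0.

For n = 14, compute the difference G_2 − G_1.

i=0: 14 = 3·4 + 2 (b=4); 4→5: 3·5 + 2 = 17; 17−1 = 16
i=1: 16 = 3·5 + 1 (b=5); 5→6: 3·6 + 1 = 19; 19−1 = 18

2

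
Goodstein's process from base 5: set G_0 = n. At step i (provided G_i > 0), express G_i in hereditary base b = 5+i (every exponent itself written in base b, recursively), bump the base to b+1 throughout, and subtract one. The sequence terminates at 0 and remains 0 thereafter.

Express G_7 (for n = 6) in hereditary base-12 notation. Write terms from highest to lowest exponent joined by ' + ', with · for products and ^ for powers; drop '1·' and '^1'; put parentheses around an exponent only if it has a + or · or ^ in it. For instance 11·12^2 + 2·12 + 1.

[0] 6 ≡ 5 + 1 (base 5). Lift 6: 7. −1: 6.
[1] 6 ≡ 6 (base 6). Lift 7: 7. −1: 6.
[2] 6 ≡ 6 (base 7). Lift 8: 6. −1: 5.
[3] 5 ≡ 5 (base 8). Lift 9: 5. −1: 4.
[4] 4 ≡ 4 (base 9). Lift 10: 4. −1: 3.
[5] 3 ≡ 3 (base 10). Lift 11: 3. −1: 2.
[6] 2 ≡ 2 (base 11). Lift 12: 2. −1: 1.
[7] 1 ≡ 1 (base 12). Lift 13: 1. −1: 0.

1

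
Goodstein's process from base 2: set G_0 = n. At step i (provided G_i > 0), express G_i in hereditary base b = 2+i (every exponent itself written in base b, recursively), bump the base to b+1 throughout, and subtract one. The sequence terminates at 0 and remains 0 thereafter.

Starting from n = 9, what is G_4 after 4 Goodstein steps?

[0] 9 ≡ 2^(2 + 1) + 1 (base 2). Lift 3: 82. −1: 81.
[1] 81 ≡ 3^(3 + 1) (base 3). Lift 4: 1024. −1: 1023.
[2] 1023 ≡ 3·4^4 + 3·4^3 + 3·4^2 + 3·4 + 3 (base 4). Lift 5: 9843. −1: 9842.
[3] 9842 ≡ 3·5^5 + 3·5^3 + 3·5^2 + 3·5 + 2 (base 5). Lift 6: 140744. −1: 140743.
[4] 140743 ≡ 3·6^6 + 3·6^3 + 3·6^2 + 3·6 + 1 (base 6). Lift 7: 2471827. −1: 2471826.

140743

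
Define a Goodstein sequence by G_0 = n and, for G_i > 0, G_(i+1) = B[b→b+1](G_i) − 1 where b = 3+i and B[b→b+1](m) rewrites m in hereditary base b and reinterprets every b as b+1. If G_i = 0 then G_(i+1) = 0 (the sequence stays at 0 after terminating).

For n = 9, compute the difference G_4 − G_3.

base 3: 9 = 3^2; at 4: 4^2 = 16; next = 15
base 4: 15 = 3·4 + 3; at 5: 3·5 + 3 = 18; next = 17
base 5: 17 = 3·5 + 2; at 6: 3·6 + 2 = 20; next = 19
base 6: 19 = 3·6 + 1; at 7: 3·7 + 1 = 22; next = 21

2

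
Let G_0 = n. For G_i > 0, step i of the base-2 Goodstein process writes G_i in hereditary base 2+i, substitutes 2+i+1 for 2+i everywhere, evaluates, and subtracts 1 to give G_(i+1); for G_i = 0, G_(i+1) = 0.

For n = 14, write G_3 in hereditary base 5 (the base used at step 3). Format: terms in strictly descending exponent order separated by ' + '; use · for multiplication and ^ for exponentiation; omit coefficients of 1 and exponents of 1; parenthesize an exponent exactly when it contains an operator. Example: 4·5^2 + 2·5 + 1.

5^(5 + 1) + 5^5

base 2: 14 = 2^(2 + 1) + 2^2 + 2; at 3: 3^(3 + 1) + 3^3 + 3 = 111; next = 110
base 3: 110 = 3^(3 + 1) + 3^3 + 2; at 4: 4^(4 + 1) + 4^4 + 2 = 1282; next = 1281
base 4: 1281 = 4^(4 + 1) + 4^4 + 1; at 5: 5^(5 + 1) + 5^5 + 1 = 18751; next = 18750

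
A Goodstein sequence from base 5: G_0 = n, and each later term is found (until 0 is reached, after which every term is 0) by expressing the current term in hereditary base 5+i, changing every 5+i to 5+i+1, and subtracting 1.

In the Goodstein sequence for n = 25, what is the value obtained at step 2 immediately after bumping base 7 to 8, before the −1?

G_0 = 25. HB_5(25) = 5^2. Bump = 36. G_1 = 35.
G_1 = 35. HB_6(35) = 5·6 + 5. Bump = 40. G_2 = 39.
G_2 = 39. HB_7(39) = 5·7 + 4. Bump = 44. G_3 = 43.

44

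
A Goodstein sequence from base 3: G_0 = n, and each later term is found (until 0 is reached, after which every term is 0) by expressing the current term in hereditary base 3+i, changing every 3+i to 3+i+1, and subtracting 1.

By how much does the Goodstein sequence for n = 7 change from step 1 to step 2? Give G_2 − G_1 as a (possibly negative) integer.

G_0 = 7. HB_3(7) = 2·3 + 1. Bump = 9. G_1 = 8.
G_1 = 8. HB_4(8) = 2·4. Bump = 10. G_2 = 9.

1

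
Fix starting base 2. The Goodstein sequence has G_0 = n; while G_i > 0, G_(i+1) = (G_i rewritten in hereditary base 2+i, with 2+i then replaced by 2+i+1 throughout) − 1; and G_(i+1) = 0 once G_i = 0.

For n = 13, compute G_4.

13 —HB2→ 2^(2 + 1) + 2^2 + 1 —bump→ 3^(3 + 1) + 3^3 + 1 = 109 —(−1)→ 108
108 —HB3→ 3^(3 + 1) + 3^3 —bump→ 4^(4 + 1) + 4^4 = 1280 —(−1)→ 1279
1279 —HB4→ 4^(4 + 1) + 3·4^3 + 3·4^2 + 3·4 + 3 —bump→ 5^(5 + 1) + 3·5^3 + 3·5^2 + 3·5 + 3 = 16093 —(−1)→ 16092
16092 —HB5→ 5^(5 + 1) + 3·5^3 + 3·5^2 + 3·5 + 2 —bump→ 6^(6 + 1) + 3·6^3 + 3·6^2 + 3·6 + 2 = 280712 —(−1)→ 280711
280711 —HB6→ 6^(6 + 1) + 3·6^3 + 3·6^2 + 3·6 + 1 —bump→ 7^(7 + 1) + 3·7^3 + 3·7^2 + 3·7 + 1 = 5765999 —(−1)→ 5765998

280711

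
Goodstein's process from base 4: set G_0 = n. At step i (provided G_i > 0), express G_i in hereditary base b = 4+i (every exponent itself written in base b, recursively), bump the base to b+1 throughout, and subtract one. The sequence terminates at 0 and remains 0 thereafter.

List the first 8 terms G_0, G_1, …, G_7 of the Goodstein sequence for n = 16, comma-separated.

16, 24, 27, 30, 33, 36, 39, 41

(0) 16|_4 = 4^2 ↦ 5^2|_5 = 25 ⇒ 24
(1) 24|_5 = 4·5 + 4 ↦ 4·6 + 4|_6 = 28 ⇒ 27
(2) 27|_6 = 4·6 + 3 ↦ 4·7 + 3|_7 = 31 ⇒ 30
(3) 30|_7 = 4·7 + 2 ↦ 4·8 + 2|_8 = 34 ⇒ 33
(4) 33|_8 = 4·8 + 1 ↦ 4·9 + 1|_9 = 37 ⇒ 36
(5) 36|_9 = 4·9 ↦ 4·10|_10 = 40 ⇒ 39
(6) 39|_10 = 3·10 + 9 ↦ 3·11 + 9|_11 = 42 ⇒ 41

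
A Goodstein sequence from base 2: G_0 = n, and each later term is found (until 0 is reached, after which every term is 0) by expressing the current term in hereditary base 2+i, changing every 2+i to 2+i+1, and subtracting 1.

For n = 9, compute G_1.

9 —HB2→ 2^(2 + 1) + 1 —bump→ 3^(3 + 1) + 1 = 82 —(−1)→ 81
81 —HB3→ 3^(3 + 1) —bump→ 4^(4 + 1) = 1024 —(−1)→ 1023

81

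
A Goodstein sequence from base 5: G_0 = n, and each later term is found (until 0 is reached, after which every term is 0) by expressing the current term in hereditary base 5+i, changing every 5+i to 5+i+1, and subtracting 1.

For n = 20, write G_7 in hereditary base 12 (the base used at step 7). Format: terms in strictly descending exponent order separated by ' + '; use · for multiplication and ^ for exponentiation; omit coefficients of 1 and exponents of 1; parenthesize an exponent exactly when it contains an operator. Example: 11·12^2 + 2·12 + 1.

2·12 + 11

G_0=20  [base 5] 4·5  →[5↦6]→  4·6 = 24  −1 ⇒ G_1=23
G_1=23  [base 6] 3·6 + 5  →[6↦7]→  3·7 + 5 = 26  −1 ⇒ G_2=25
G_2=25  [base 7] 3·7 + 4  →[7↦8]→  3·8 + 4 = 28  −1 ⇒ G_3=27
G_3=27  [base 8] 3·8 + 3  →[8↦9]→  3·9 + 3 = 30  −1 ⇒ G_4=29
G_4=29  [base 9] 3·9 + 2  →[9↦10]→  3·10 + 2 = 32  −1 ⇒ G_5=31
G_5=31  [base 10] 3·10 + 1  →[10↦11]→  3·11 + 1 = 34  −1 ⇒ G_6=33
G_6=33  [base 11] 3·11  →[11↦12]→  3·12 = 36  −1 ⇒ G_7=35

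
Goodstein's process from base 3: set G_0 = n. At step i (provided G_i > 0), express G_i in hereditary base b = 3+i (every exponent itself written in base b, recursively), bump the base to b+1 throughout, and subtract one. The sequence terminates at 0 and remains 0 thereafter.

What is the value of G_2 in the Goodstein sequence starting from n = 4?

4

(0) 4|_3 = 3 + 1 ↦ 4 + 1|_4 = 5 ⇒ 4
(1) 4|_4 = 4 ↦ 5|_5 = 5 ⇒ 4
(2) 4|_5 = 4 ↦ 4|_6 = 4 ⇒ 3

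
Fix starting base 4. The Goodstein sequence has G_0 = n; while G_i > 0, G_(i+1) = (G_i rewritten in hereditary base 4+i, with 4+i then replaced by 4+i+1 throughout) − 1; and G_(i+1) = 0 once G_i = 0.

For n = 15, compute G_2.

19

G_0=15  [base 4] 3·4 + 3  →[4↦5]→  3·5 + 3 = 18  −1 ⇒ G_1=17
G_1=17  [base 5] 3·5 + 2  →[5↦6]→  3·6 + 2 = 20  −1 ⇒ G_2=19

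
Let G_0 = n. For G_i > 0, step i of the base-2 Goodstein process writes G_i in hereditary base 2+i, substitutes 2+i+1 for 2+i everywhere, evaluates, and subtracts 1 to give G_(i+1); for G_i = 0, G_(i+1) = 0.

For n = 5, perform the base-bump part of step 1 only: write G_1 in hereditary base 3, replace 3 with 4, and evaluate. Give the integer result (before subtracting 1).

5 —HB2→ 2^2 + 1 —bump→ 3^3 + 1 = 28 —(−1)→ 27
27 —HB3→ 3^3 —bump→ 4^4 = 256 —(−1)→ 255

256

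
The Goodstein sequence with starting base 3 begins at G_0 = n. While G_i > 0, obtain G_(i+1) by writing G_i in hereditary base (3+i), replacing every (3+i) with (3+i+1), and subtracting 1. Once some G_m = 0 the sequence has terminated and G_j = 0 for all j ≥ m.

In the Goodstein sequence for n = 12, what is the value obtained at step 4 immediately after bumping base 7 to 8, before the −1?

12 —HB3→ 3^2 + 3 —bump→ 4^2 + 4 = 20 —(−1)→ 19
19 —HB4→ 4^2 + 3 —bump→ 5^2 + 3 = 28 —(−1)→ 27
27 —HB5→ 5^2 + 2 —bump→ 6^2 + 2 = 38 —(−1)→ 37
37 —HB6→ 6^2 + 1 —bump→ 7^2 + 1 = 50 —(−1)→ 49
49 —HB7→ 7^2 —bump→ 8^2 = 64 —(−1)→ 63

64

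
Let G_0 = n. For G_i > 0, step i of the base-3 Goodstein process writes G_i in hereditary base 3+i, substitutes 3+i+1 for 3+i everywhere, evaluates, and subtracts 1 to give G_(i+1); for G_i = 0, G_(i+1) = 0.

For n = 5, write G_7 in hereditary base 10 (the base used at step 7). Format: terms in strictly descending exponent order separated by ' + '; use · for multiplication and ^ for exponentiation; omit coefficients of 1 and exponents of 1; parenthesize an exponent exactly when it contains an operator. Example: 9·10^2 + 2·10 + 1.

G_0 = 5. HB_3(5) = 3 + 2. Bump = 6. G_1 = 5.
G_1 = 5. HB_4(5) = 4 + 1. Bump = 6. G_2 = 5.
G_2 = 5. HB_5(5) = 5. Bump = 6. G_3 = 5.
G_3 = 5. HB_6(5) = 5. Bump = 5. G_4 = 4.
G_4 = 4. HB_7(4) = 4. Bump = 4. G_5 = 3.
G_5 = 3. HB_8(3) = 3. Bump = 3. G_6 = 2.
G_6 = 2. HB_9(2) = 2. Bump = 2. G_7 = 1.

1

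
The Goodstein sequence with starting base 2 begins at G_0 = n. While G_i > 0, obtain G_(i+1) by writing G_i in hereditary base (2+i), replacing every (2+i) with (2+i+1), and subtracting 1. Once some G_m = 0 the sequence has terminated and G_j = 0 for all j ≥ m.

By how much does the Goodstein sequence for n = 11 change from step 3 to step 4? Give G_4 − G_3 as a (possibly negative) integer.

base 2: 11 = 2^(2 + 1) + 2 + 1; at 3: 3^(3 + 1) + 3 + 1 = 85; next = 84
base 3: 84 = 3^(3 + 1) + 3; at 4: 4^(4 + 1) + 4 = 1028; next = 1027
base 4: 1027 = 4^(4 + 1) + 3; at 5: 5^(5 + 1) + 3 = 15628; next = 15627
base 5: 15627 = 5^(5 + 1) + 2; at 6: 6^(6 + 1) + 2 = 279938; next = 279937

264310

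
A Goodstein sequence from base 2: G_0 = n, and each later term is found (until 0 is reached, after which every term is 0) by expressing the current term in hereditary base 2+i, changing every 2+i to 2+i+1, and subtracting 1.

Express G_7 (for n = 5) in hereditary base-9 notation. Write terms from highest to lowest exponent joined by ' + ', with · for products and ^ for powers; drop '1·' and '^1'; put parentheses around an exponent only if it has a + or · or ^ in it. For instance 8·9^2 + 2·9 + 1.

3·9^3 + 3·9^2 + 2·9 + 6

i=0: 5 = 2^2 + 1 (b=2); 2→3: 3^3 + 1 = 28; 28−1 = 27
i=1: 27 = 3^3 (b=3); 3→4: 4^4 = 256; 256−1 = 255
i=2: 255 = 3·4^3 + 3·4^2 + 3·4 + 3 (b=4); 4→5: 3·5^3 + 3·5^2 + 3·5 + 3 = 468; 468−1 = 467
i=3: 467 = 3·5^3 + 3·5^2 + 3·5 + 2 (b=5); 5→6: 3·6^3 + 3·6^2 + 3·6 + 2 = 776; 776−1 = 775
i=4: 775 = 3·6^3 + 3·6^2 + 3·6 + 1 (b=6); 6→7: 3·7^3 + 3·7^2 + 3·7 + 1 = 1198; 1198−1 = 1197
i=5: 1197 = 3·7^3 + 3·7^2 + 3·7 (b=7); 7→8: 3·8^3 + 3·8^2 + 3·8 = 1752; 1752−1 = 1751
i=6: 1751 = 3·8^3 + 3·8^2 + 2·8 + 7 (b=8); 8→9: 3·9^3 + 3·9^2 + 2·9 + 7 = 2455; 2455−1 = 2454
i=7: 2454 = 3·9^3 + 3·9^2 + 2·9 + 6 (b=9); 9→10: 3·10^3 + 3·10^2 + 2·10 + 6 = 3326; 3326−1 = 3325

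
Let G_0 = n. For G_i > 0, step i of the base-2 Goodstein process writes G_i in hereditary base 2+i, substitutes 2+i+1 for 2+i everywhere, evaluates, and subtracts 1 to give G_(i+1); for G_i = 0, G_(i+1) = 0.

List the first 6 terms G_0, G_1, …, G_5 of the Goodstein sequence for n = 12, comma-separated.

step 0: 12 = 2^(2 + 1) + 2^2; sub 3 for 2: 3^(3 + 1) + 3^3; = 108; G_1 = 108−1 = 107
step 1: 107 = 3^(3 + 1) + 2·3^2 + 2·3 + 2; sub 4 for 3: 4^(4 + 1) + 2·4^2 + 2·4 + 2; = 1066; G_2 = 1066−1 = 1065
step 2: 1065 = 4^(4 + 1) + 2·4^2 + 2·4 + 1; sub 5 for 4: 5^(5 + 1) + 2·5^2 + 2·5 + 1; = 15686; G_3 = 15686−1 = 15685
step 3: 15685 = 5^(5 + 1) + 2·5^2 + 2·5; sub 6 for 5: 6^(6 + 1) + 2·6^2 + 2·6; = 280020; G_4 = 280020−1 = 280019
step 4: 280019 = 6^(6 + 1) + 2·6^2 + 6 + 5; sub 7 for 6: 7^(7 + 1) + 2·7^2 + 7 + 5; = 5764911; G_5 = 5764911−1 = 5764910

12, 107, 1065, 15685, 280019, 5764910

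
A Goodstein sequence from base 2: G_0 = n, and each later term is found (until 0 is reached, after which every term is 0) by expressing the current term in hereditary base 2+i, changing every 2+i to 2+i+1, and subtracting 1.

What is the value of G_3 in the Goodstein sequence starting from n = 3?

2

step 0: 3 = 2 + 1; sub 3 for 2: 3 + 1; = 4; G_1 = 4−1 = 3
step 1: 3 = 3; sub 4 for 3: 4; = 4; G_2 = 4−1 = 3
step 2: 3 = 3; sub 5 for 4: 3; = 3; G_3 = 3−1 = 2
step 3: 2 = 2; sub 6 for 5: 2; = 2; G_4 = 2−1 = 1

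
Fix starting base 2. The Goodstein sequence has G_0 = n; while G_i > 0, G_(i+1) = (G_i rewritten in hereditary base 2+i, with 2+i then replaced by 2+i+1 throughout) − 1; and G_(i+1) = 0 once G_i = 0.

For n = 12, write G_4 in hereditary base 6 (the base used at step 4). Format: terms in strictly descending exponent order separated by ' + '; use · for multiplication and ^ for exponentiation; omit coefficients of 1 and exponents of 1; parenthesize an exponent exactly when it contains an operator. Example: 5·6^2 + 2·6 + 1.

base 2: 12 = 2^(2 + 1) + 2^2; at 3: 3^(3 + 1) + 3^3 = 108; next = 107
base 3: 107 = 3^(3 + 1) + 2·3^2 + 2·3 + 2; at 4: 4^(4 + 1) + 2·4^2 + 2·4 + 2 = 1066; next = 1065
base 4: 1065 = 4^(4 + 1) + 2·4^2 + 2·4 + 1; at 5: 5^(5 + 1) + 2·5^2 + 2·5 + 1 = 15686; next = 15685
base 5: 15685 = 5^(5 + 1) + 2·5^2 + 2·5; at 6: 6^(6 + 1) + 2·6^2 + 2·6 = 280020; next = 280019
base 6: 280019 = 6^(6 + 1) + 2·6^2 + 6 + 5; at 7: 7^(7 + 1) + 2·7^2 + 7 + 5 = 5764911; next = 5764910

6^(6 + 1) + 2·6^2 + 6 + 5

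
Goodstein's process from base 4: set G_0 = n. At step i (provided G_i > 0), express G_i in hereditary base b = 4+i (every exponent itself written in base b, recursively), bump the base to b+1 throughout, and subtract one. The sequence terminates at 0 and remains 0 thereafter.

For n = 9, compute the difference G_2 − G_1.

1

G_0 = 9. HB_4(9) = 2·4 + 1. Bump = 11. G_1 = 10.
G_1 = 10. HB_5(10) = 2·5. Bump = 12. G_2 = 11.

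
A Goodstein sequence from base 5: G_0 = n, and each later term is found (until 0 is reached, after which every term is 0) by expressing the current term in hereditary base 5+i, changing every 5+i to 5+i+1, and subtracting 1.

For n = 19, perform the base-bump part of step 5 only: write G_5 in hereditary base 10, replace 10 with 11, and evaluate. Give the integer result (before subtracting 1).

31

base 5: 19 = 3·5 + 4; at 6: 3·6 + 4 = 22; next = 21
base 6: 21 = 3·6 + 3; at 7: 3·7 + 3 = 24; next = 23
base 7: 23 = 3·7 + 2; at 8: 3·8 + 2 = 26; next = 25
base 8: 25 = 3·8 + 1; at 9: 3·9 + 1 = 28; next = 27
base 9: 27 = 3·9; at 10: 3·10 = 30; next = 29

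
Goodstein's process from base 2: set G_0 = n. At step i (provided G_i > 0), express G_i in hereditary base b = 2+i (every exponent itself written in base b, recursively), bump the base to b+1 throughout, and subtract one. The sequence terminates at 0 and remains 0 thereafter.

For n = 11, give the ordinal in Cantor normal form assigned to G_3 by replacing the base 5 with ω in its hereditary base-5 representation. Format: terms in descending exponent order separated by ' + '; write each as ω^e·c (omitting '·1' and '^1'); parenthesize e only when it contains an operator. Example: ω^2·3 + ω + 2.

step 0: 11 = 2^(2 + 1) + 2 + 1; sub 3 for 2: 3^(3 + 1) + 3 + 1; = 85; G_1 = 85−1 = 84
step 1: 84 = 3^(3 + 1) + 3; sub 4 for 3: 4^(4 + 1) + 4; = 1028; G_2 = 1028−1 = 1027
step 2: 1027 = 4^(4 + 1) + 3; sub 5 for 4: 5^(5 + 1) + 3; = 15628; G_3 = 15628−1 = 15627
step 3: 15627 = 5^(5 + 1) + 2; sub 6 for 5: 6^(6 + 1) + 2; = 279938; G_4 = 279938−1 = 279937

ω^(ω + 1) + 2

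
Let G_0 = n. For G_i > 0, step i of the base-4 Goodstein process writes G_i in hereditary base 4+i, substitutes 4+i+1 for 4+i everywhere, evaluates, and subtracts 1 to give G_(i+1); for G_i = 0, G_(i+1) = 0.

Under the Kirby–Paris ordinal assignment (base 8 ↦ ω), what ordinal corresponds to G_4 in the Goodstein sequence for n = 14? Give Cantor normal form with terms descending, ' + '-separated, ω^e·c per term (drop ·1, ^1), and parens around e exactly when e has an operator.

[0] 14 ≡ 3·4 + 2 (base 4). Lift 5: 17. −1: 16.
[1] 16 ≡ 3·5 + 1 (base 5). Lift 6: 19. −1: 18.
[2] 18 ≡ 3·6 (base 6). Lift 7: 21. −1: 20.
[3] 20 ≡ 2·7 + 6 (base 7). Lift 8: 22. −1: 21.
[4] 21 ≡ 2·8 + 5 (base 8). Lift 9: 23. −1: 22.

ω·2 + 5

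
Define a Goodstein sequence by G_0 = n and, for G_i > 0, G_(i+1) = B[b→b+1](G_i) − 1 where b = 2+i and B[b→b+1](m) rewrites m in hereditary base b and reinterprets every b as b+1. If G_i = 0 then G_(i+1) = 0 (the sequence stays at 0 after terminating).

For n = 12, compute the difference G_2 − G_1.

[0] 12 ≡ 2^(2 + 1) + 2^2 (base 2). Lift 3: 108. −1: 107.
[1] 107 ≡ 3^(3 + 1) + 2·3^2 + 2·3 + 2 (base 3). Lift 4: 1066. −1: 1065.

958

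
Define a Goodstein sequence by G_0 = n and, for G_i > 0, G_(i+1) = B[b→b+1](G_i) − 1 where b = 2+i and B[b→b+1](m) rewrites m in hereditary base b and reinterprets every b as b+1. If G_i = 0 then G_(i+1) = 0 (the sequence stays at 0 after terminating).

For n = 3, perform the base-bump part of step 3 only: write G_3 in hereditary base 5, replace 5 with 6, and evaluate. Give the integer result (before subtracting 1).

G_0=3  [base 2] 2 + 1  →[2↦3]→  3 + 1 = 4  −1 ⇒ G_1=3
G_1=3  [base 3] 3  →[3↦4]→  4 = 4  −1 ⇒ G_2=3
G_2=3  [base 4] 3  →[4↦5]→  3 = 3  −1 ⇒ G_3=2
G_3=2  [base 5] 2  →[5↦6]→  2 = 2  −1 ⇒ G_4=1

2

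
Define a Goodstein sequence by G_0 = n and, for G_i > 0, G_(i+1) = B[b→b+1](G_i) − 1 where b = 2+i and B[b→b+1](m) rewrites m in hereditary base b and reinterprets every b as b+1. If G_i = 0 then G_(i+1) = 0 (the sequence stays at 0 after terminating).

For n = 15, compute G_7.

15 —HB2→ 2^(2 + 1) + 2^2 + 2 + 1 —bump→ 3^(3 + 1) + 3^3 + 3 + 1 = 112 —(−1)→ 111
111 —HB3→ 3^(3 + 1) + 3^3 + 3 —bump→ 4^(4 + 1) + 4^4 + 4 = 1284 —(−1)→ 1283
1283 —HB4→ 4^(4 + 1) + 4^4 + 3 —bump→ 5^(5 + 1) + 5^5 + 3 = 18753 —(−1)→ 18752
18752 —HB5→ 5^(5 + 1) + 5^5 + 2 —bump→ 6^(6 + 1) + 6^6 + 2 = 326594 —(−1)→ 326593
326593 —HB6→ 6^(6 + 1) + 6^6 + 1 —bump→ 7^(7 + 1) + 7^7 + 1 = 6588345 —(−1)→ 6588344
6588344 —HB7→ 7^(7 + 1) + 7^7 —bump→ 8^(8 + 1) + 8^8 = 150994944 —(−1)→ 150994943
150994943 —HB8→ 8^(8 + 1) + 7·8^7 + 7·8^6 + 7·8^5 + 7·8^4 + 7·8^3 + 7·8^2 + 7·8 + 7 —bump→ 9^(9 + 1) + 7·9^7 + 7·9^6 + 7·9^5 + 7·9^4 + 7·9^3 + 7·9^2 + 7·9 + 7 = 3524450281 —(−1)→ 3524450280
3524450280 —HB9→ 9^(9 + 1) + 7·9^7 + 7·9^6 + 7·9^5 + 7·9^4 + 7·9^3 + 7·9^2 + 7·9 + 6 —bump→ 10^(10 + 1) + 7·10^7 + 7·10^6 + 7·10^5 + 7·10^4 + 7·10^3 + 7·10^2 + 7·10 + 6 = 100077777776 —(−1)→ 100077777775

3524450280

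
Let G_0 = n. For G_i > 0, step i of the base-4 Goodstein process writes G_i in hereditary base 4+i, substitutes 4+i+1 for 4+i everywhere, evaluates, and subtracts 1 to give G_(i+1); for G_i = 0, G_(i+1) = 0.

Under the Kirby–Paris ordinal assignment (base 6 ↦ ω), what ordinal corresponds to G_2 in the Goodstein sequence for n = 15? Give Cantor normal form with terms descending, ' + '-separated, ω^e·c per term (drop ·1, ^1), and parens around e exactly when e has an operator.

ω·3 + 1

15 —HB4→ 3·4 + 3 —bump→ 3·5 + 3 = 18 —(−1)→ 17
17 —HB5→ 3·5 + 2 —bump→ 3·6 + 2 = 20 —(−1)→ 19
19 —HB6→ 3·6 + 1 —bump→ 3·7 + 1 = 22 —(−1)→ 21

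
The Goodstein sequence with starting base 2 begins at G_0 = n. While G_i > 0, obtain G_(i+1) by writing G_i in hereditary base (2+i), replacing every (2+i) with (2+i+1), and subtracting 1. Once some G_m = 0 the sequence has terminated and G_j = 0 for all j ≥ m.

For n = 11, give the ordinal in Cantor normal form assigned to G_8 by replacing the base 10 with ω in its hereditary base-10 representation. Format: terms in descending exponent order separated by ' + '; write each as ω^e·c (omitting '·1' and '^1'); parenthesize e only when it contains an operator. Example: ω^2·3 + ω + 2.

ω^ω·7 + ω^7·7 + ω^6·7 + ω^5·7 + ω^4·7 + ω^3·7 + ω^2·7 + ω·7 + 5

11 —HB2→ 2^(2 + 1) + 2 + 1 —bump→ 3^(3 + 1) + 3 + 1 = 85 —(−1)→ 84
84 —HB3→ 3^(3 + 1) + 3 —bump→ 4^(4 + 1) + 4 = 1028 —(−1)→ 1027
1027 —HB4→ 4^(4 + 1) + 3 —bump→ 5^(5 + 1) + 3 = 15628 —(−1)→ 15627
15627 —HB5→ 5^(5 + 1) + 2 —bump→ 6^(6 + 1) + 2 = 279938 —(−1)→ 279937
279937 —HB6→ 6^(6 + 1) + 1 —bump→ 7^(7 + 1) + 1 = 5764802 —(−1)→ 5764801
5764801 —HB7→ 7^(7 + 1) —bump→ 8^(8 + 1) = 134217728 —(−1)→ 134217727
134217727 —HB8→ 7·8^8 + 7·8^7 + 7·8^6 + 7·8^5 + 7·8^4 + 7·8^3 + 7·8^2 + 7·8 + 7 —bump→ 7·9^9 + 7·9^7 + 7·9^6 + 7·9^5 + 7·9^4 + 7·9^3 + 7·9^2 + 7·9 + 7 = 2749609303 —(−1)→ 2749609302
2749609302 —HB9→ 7·9^9 + 7·9^7 + 7·9^6 + 7·9^5 + 7·9^4 + 7·9^3 + 7·9^2 + 7·9 + 6 —bump→ 7·10^10 + 7·10^7 + 7·10^6 + 7·10^5 + 7·10^4 + 7·10^3 + 7·10^2 + 7·10 + 6 = 70077777776 —(−1)→ 70077777775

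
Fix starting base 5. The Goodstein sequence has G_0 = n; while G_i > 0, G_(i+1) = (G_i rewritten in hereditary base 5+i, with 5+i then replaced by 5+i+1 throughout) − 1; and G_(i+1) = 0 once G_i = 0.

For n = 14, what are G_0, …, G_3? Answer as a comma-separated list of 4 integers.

14, 15, 16, 17

(0) 14|_5 = 2·5 + 4 ↦ 2·6 + 4|_6 = 16 ⇒ 15
(1) 15|_6 = 2·6 + 3 ↦ 2·7 + 3|_7 = 17 ⇒ 16
(2) 16|_7 = 2·7 + 2 ↦ 2·8 + 2|_8 = 18 ⇒ 17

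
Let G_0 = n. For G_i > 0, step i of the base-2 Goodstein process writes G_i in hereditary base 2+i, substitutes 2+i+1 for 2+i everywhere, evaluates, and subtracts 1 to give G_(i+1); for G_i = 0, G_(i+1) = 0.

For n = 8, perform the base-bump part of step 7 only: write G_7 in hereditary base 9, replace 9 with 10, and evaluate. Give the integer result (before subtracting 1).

20000000212

G_0 = 8. HB_2(8) = 2^(2 + 1). Bump = 81. G_1 = 80.
G_1 = 80. HB_3(80) = 2·3^3 + 2·3^2 + 2·3 + 2. Bump = 554. G_2 = 553.
G_2 = 553. HB_4(553) = 2·4^4 + 2·4^2 + 2·4 + 1. Bump = 6311. G_3 = 6310.
G_3 = 6310. HB_5(6310) = 2·5^5 + 2·5^2 + 2·5. Bump = 93396. G_4 = 93395.
G_4 = 93395. HB_6(93395) = 2·6^6 + 2·6^2 + 6 + 5. Bump = 1647196. G_5 = 1647195.
G_5 = 1647195. HB_7(1647195) = 2·7^7 + 2·7^2 + 7 + 4. Bump = 33554572. G_6 = 33554571.
G_6 = 33554571. HB_8(33554571) = 2·8^8 + 2·8^2 + 8 + 3. Bump = 774841152. G_7 = 774841151.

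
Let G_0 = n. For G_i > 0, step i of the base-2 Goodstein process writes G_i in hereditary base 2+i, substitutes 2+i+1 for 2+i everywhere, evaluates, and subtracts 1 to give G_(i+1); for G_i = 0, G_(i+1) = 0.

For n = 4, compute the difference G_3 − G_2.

19

base 2: 4 = 2^2; at 3: 3^3 = 27; next = 26
base 3: 26 = 2·3^2 + 2·3 + 2; at 4: 2·4^2 + 2·4 + 2 = 42; next = 41
base 4: 41 = 2·4^2 + 2·4 + 1; at 5: 2·5^2 + 2·5 + 1 = 61; next = 60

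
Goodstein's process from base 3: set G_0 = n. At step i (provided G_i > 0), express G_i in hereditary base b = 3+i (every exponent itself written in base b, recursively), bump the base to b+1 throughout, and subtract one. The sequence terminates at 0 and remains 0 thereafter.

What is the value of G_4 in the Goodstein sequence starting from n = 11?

39

(0) 11|_3 = 3^2 + 2 ↦ 4^2 + 2|_4 = 18 ⇒ 17
(1) 17|_4 = 4^2 + 1 ↦ 5^2 + 1|_5 = 26 ⇒ 25
(2) 25|_5 = 5^2 ↦ 6^2|_6 = 36 ⇒ 35
(3) 35|_6 = 5·6 + 5 ↦ 5·7 + 5|_7 = 40 ⇒ 39
(4) 39|_7 = 5·7 + 4 ↦ 5·8 + 4|_8 = 44 ⇒ 43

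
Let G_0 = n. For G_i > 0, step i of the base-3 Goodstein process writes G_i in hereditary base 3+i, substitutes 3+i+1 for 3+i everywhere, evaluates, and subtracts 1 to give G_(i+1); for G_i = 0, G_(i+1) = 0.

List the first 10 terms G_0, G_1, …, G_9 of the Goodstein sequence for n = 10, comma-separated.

10, 16, 24, 27, 30, 33, 36, 39, 41, 43

G_0=10  [base 3] 3^2 + 1  →[3↦4]→  4^2 + 1 = 17  −1 ⇒ G_1=16
G_1=16  [base 4] 4^2  →[4↦5]→  5^2 = 25  −1 ⇒ G_2=24
G_2=24  [base 5] 4·5 + 4  →[5↦6]→  4·6 + 4 = 28  −1 ⇒ G_3=27
G_3=27  [base 6] 4·6 + 3  →[6↦7]→  4·7 + 3 = 31  −1 ⇒ G_4=30
G_4=30  [base 7] 4·7 + 2  →[7↦8]→  4·8 + 2 = 34  −1 ⇒ G_5=33
G_5=33  [base 8] 4·8 + 1  →[8↦9]→  4·9 + 1 = 37  −1 ⇒ G_6=36
G_6=36  [base 9] 4·9  →[9↦10]→  4·10 = 40  −1 ⇒ G_7=39
G_7=39  [base 10] 3·10 + 9  →[10↦11]→  3·11 + 9 = 42  −1 ⇒ G_8=41
G_8=41  [base 11] 3·11 + 8  →[11↦12]→  3·12 + 8 = 44  −1 ⇒ G_9=43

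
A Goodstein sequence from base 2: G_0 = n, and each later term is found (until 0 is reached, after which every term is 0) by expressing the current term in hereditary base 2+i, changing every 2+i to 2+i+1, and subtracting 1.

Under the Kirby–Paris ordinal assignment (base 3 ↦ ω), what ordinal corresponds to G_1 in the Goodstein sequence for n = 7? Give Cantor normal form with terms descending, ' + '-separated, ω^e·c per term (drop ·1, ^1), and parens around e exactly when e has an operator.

ω^ω + ω

G_0 = 7. HB_2(7) = 2^2 + 2 + 1. Bump = 31. G_1 = 30.
G_1 = 30. HB_3(30) = 3^3 + 3. Bump = 260. G_2 = 259.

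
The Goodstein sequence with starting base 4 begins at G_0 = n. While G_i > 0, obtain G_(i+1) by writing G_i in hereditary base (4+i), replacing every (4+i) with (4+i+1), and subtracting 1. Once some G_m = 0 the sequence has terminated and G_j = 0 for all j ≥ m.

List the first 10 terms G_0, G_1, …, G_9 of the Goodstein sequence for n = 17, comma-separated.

17, 25, 35, 39, 43, 47, 51, 55, 59, 62

i=0: 17 = 4^2 + 1 (b=4); 4→5: 5^2 + 1 = 26; 26−1 = 25
i=1: 25 = 5^2 (b=5); 5→6: 6^2 = 36; 36−1 = 35
i=2: 35 = 5·6 + 5 (b=6); 6→7: 5·7 + 5 = 40; 40−1 = 39
i=3: 39 = 5·7 + 4 (b=7); 7→8: 5·8 + 4 = 44; 44−1 = 43
i=4: 43 = 5·8 + 3 (b=8); 8→9: 5·9 + 3 = 48; 48−1 = 47
i=5: 47 = 5·9 + 2 (b=9); 9→10: 5·10 + 2 = 52; 52−1 = 51
i=6: 51 = 5·10 + 1 (b=10); 10→11: 5·11 + 1 = 56; 56−1 = 55
i=7: 55 = 5·11 (b=11); 11→12: 5·12 = 60; 60−1 = 59
i=8: 59 = 4·12 + 11 (b=12); 12→13: 4·13 + 11 = 63; 63−1 = 62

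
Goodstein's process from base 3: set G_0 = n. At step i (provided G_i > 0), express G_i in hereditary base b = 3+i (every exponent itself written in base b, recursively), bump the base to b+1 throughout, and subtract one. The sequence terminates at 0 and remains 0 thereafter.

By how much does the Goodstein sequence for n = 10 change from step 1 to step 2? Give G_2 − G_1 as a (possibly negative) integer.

8

i=0: 10 = 3^2 + 1 (b=3); 3→4: 4^2 + 1 = 17; 17−1 = 16
i=1: 16 = 4^2 (b=4); 4→5: 5^2 = 25; 25−1 = 24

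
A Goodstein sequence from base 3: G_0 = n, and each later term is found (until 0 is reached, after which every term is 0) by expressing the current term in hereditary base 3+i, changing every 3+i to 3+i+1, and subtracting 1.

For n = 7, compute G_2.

[0] 7 ≡ 2·3 + 1 (base 3). Lift 4: 9. −1: 8.
[1] 8 ≡ 2·4 (base 4). Lift 5: 10. −1: 9.
[2] 9 ≡ 5 + 4 (base 5). Lift 6: 10. −1: 9.

9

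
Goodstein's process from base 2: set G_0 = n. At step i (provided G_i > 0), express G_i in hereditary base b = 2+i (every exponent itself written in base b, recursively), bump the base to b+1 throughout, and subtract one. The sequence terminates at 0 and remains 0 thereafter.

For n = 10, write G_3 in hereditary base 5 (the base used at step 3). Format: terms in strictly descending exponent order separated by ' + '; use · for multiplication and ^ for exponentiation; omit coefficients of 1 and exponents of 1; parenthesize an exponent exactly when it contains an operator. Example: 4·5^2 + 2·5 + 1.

5^(5 + 1)

step 0: 10 = 2^(2 + 1) + 2; sub 3 for 2: 3^(3 + 1) + 3; = 84; G_1 = 84−1 = 83
step 1: 83 = 3^(3 + 1) + 2; sub 4 for 3: 4^(4 + 1) + 2; = 1026; G_2 = 1026−1 = 1025
step 2: 1025 = 4^(4 + 1) + 1; sub 5 for 4: 5^(5 + 1) + 1; = 15626; G_3 = 15626−1 = 15625
step 3: 15625 = 5^(5 + 1); sub 6 for 5: 6^(6 + 1); = 279936; G_4 = 279936−1 = 279935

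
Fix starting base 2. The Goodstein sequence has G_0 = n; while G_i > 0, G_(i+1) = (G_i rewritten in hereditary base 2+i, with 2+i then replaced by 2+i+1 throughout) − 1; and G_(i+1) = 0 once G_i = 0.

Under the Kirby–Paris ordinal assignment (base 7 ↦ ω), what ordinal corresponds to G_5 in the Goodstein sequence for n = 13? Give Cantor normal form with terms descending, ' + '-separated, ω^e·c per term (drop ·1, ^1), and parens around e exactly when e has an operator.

ω^(ω + 1) + ω^3·3 + ω^2·3 + ω·3

13 —HB2→ 2^(2 + 1) + 2^2 + 1 —bump→ 3^(3 + 1) + 3^3 + 1 = 109 —(−1)→ 108
108 —HB3→ 3^(3 + 1) + 3^3 —bump→ 4^(4 + 1) + 4^4 = 1280 —(−1)→ 1279
1279 —HB4→ 4^(4 + 1) + 3·4^3 + 3·4^2 + 3·4 + 3 —bump→ 5^(5 + 1) + 3·5^3 + 3·5^2 + 3·5 + 3 = 16093 —(−1)→ 16092
16092 —HB5→ 5^(5 + 1) + 3·5^3 + 3·5^2 + 3·5 + 2 —bump→ 6^(6 + 1) + 3·6^3 + 3·6^2 + 3·6 + 2 = 280712 —(−1)→ 280711
280711 —HB6→ 6^(6 + 1) + 3·6^3 + 3·6^2 + 3·6 + 1 —bump→ 7^(7 + 1) + 3·7^3 + 3·7^2 + 3·7 + 1 = 5765999 —(−1)→ 5765998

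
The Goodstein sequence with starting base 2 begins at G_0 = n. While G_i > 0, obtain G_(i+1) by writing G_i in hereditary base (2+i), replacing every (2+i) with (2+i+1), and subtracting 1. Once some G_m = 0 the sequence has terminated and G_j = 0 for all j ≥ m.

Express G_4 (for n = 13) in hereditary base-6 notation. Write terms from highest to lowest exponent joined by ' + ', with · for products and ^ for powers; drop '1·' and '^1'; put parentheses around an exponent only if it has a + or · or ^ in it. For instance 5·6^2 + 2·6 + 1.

6^(6 + 1) + 3·6^3 + 3·6^2 + 3·6 + 1

i=0: 13 = 2^(2 + 1) + 2^2 + 1 (b=2); 2→3: 3^(3 + 1) + 3^3 + 1 = 109; 109−1 = 108
i=1: 108 = 3^(3 + 1) + 3^3 (b=3); 3→4: 4^(4 + 1) + 4^4 = 1280; 1280−1 = 1279
i=2: 1279 = 4^(4 + 1) + 3·4^3 + 3·4^2 + 3·4 + 3 (b=4); 4→5: 5^(5 + 1) + 3·5^3 + 3·5^2 + 3·5 + 3 = 16093; 16093−1 = 16092
i=3: 16092 = 5^(5 + 1) + 3·5^3 + 3·5^2 + 3·5 + 2 (b=5); 5→6: 6^(6 + 1) + 3·6^3 + 3·6^2 + 3·6 + 2 = 280712; 280712−1 = 280711
i=4: 280711 = 6^(6 + 1) + 3·6^3 + 3·6^2 + 3·6 + 1 (b=6); 6→7: 7^(7 + 1) + 3·7^3 + 3·7^2 + 3·7 + 1 = 5765999; 5765999−1 = 5765998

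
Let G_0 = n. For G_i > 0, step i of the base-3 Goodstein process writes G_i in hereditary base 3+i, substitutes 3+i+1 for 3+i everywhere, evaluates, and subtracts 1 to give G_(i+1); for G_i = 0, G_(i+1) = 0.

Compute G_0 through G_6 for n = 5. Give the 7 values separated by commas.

5, 5, 5, 5, 4, 3, 2

5 —HB3→ 3 + 2 —bump→ 4 + 2 = 6 —(−1)→ 5
5 —HB4→ 4 + 1 —bump→ 5 + 1 = 6 —(−1)→ 5
5 —HB5→ 5 —bump→ 6 = 6 —(−1)→ 5
5 —HB6→ 5 —bump→ 5 = 5 —(−1)→ 4
4 —HB7→ 4 —bump→ 4 = 4 —(−1)→ 3
3 —HB8→ 3 —bump→ 3 = 3 —(−1)→ 2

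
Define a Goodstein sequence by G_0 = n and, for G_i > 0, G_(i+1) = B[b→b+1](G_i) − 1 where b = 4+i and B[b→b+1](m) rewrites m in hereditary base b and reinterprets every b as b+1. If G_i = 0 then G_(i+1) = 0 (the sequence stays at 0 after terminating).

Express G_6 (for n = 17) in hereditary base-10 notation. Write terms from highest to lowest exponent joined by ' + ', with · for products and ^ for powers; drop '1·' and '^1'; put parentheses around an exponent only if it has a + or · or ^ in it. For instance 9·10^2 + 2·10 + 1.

G_0 = 17. HB_4(17) = 4^2 + 1. Bump = 26. G_1 = 25.
G_1 = 25. HB_5(25) = 5^2. Bump = 36. G_2 = 35.
G_2 = 35. HB_6(35) = 5·6 + 5. Bump = 40. G_3 = 39.
G_3 = 39. HB_7(39) = 5·7 + 4. Bump = 44. G_4 = 43.
G_4 = 43. HB_8(43) = 5·8 + 3. Bump = 48. G_5 = 47.
G_5 = 47. HB_9(47) = 5·9 + 2. Bump = 52. G_6 = 51.
G_6 = 51. HB_10(51) = 5·10 + 1. Bump = 56. G_7 = 55.

5·10 + 1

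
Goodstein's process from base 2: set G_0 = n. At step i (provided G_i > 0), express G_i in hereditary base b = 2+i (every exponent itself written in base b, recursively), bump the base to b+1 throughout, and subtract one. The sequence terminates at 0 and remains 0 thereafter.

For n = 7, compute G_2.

(0) 7|_2 = 2^2 + 2 + 1 ↦ 3^3 + 3 + 1|_3 = 31 ⇒ 30
(1) 30|_3 = 3^3 + 3 ↦ 4^4 + 4|_4 = 260 ⇒ 259
(2) 259|_4 = 4^4 + 3 ↦ 5^5 + 3|_5 = 3128 ⇒ 3127

259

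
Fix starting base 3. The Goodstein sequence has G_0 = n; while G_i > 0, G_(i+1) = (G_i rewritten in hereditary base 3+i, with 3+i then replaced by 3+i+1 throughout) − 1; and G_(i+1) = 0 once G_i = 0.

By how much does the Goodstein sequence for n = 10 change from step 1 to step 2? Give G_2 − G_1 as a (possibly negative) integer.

8

[0] 10 ≡ 3^2 + 1 (base 3). Lift 4: 17. −1: 16.
[1] 16 ≡ 4^2 (base 4). Lift 5: 25. −1: 24.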